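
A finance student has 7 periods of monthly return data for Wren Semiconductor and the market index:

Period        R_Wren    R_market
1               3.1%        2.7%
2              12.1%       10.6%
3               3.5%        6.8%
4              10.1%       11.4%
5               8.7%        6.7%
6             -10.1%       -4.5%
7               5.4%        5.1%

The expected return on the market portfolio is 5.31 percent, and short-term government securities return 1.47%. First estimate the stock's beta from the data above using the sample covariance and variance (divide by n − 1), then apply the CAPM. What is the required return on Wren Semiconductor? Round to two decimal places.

Mean R_i = (3.1 + 12.1 + 3.5 + 10.1 + 8.7 − 10.1 + 5.4) / 7 = 4.6857%
Mean R_m = (2.7 + 10.6 + 6.8 + 11.4 + 6.7 − 4.5 + 5.1) / 7 = 5.5429%
Σ(R_i − R̄_i)(R_m − R̄_m) = 225.0443  ⇒  Cov = 225.0443 / 6 = 37.5074
Σ(R_m − R̄_m)² = 171.9371  ⇒  Var(R_m) = 171.9371 / 6 = 28.6562
β = Cov / Var(R_m) = 37.5074 / 28.6562 = 1.3089
MRP = 5.31% − 1.47% = 3.84%
E(R) = R_f + β × MRP = 1.47% + 1.3089 × 3.84% = 6.50%

6.50%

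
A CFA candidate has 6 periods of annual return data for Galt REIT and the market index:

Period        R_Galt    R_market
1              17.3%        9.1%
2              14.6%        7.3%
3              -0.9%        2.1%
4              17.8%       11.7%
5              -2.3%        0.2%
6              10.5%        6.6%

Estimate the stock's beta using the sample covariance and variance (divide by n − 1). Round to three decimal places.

Mean R_i = (17.3 + 14.6 − 0.9 + 17.8 − 2.3 + 10.5) / 6 = 9.5000%
Mean R_m = (9.1 + 7.3 + 2.1 + 11.7 + 0.2 + 6.6) / 6 = 6.1667%
Σ(R_i − R̄_i)(R_m − R̄_m) = 187.7200  ⇒  Cov = 187.7200 / 5 = 37.5440
Σ(R_m − R̄_m)² = 92.8333  ⇒  Var(R_m) = 92.8333 / 5 = 18.5667
β = Cov / Var(R_m) = 37.5440 / 18.5667 = 2.0221

2.022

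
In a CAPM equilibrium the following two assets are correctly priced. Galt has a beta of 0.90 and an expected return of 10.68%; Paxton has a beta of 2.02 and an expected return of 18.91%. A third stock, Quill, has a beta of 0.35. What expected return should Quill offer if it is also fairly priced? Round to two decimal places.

6.64%

MRP (SML slope) = (18.91% − 10.68%) / (2.02 − 0.90) = 8.23% / 1.12 = 7.3482%
R_f (intercept) = 10.68% − 0.90 × 7.3482% = 4.0666%
E(R_Quill) = R_f + β × MRP = 4.0666% + 0.35 × 7.3482% = 6.64%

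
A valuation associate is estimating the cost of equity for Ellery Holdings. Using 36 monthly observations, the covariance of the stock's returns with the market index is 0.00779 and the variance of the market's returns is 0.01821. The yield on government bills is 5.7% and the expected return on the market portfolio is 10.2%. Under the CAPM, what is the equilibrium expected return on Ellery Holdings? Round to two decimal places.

7.63%

β = Cov(R_i, R_m) / Var(R_m) = 0.00779 / 0.01821 = 0.4278
MRP = 10.2% − 5.7% = 4.50%
E(R) = R_f + β × MRP = 5.7% + 0.4278 × 4.5% = 7.63%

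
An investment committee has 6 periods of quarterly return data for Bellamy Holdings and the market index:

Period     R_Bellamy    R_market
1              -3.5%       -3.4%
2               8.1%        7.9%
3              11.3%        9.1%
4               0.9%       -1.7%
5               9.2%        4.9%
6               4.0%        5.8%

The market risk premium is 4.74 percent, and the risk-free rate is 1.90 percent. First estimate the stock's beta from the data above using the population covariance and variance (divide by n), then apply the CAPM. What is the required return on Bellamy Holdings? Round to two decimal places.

Mean R_i = (-3.5 + 8.1 + 11.3 + 0.9 + 9.2 + 4.0) / 6 = 5.0000%
Mean R_m = (-3.4 + 7.9 + 9.1 − 1.7 + 4.9 + 5.8) / 6 = 3.7667%
Σ(R_i − R̄_i)(R_m − R̄_m) = 132.4700  ⇒  Cov = 132.4700 / 6 = 22.0783
Σ(R_m − R̄_m)² = 132.1933  ⇒  Var(R_m) = 132.1933 / 6 = 22.0322
β = Cov / Var(R_m) = 22.0783 / 22.0322 = 1.0021
E(R) = R_f + β × MRP = 1.90% + 1.0021 × 4.74% = 6.65%

6.65%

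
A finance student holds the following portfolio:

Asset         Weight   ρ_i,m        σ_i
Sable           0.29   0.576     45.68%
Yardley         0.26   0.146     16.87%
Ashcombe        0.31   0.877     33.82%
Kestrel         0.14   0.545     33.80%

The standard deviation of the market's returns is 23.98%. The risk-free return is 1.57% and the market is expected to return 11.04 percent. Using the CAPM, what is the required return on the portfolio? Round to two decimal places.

9.49%

β_Sable = 0.576 × 45.68% / 23.98% = 1.0972
β_Yardley = 0.146 × 16.87% / 23.98% = 0.1027
β_Ashcombe = 0.877 × 33.82% / 23.98% = 1.2369
β_Kestrel = 0.545 × 33.80% / 23.98% = 0.7682
β_P = Σ w_i β_i = 0.29×1.0972 + 0.26×0.1027 + 0.31×1.2369 + 0.14×0.7682 = 0.8359
MRP = 11.04% − 1.57% = 9.47%
E(R_P) = R_f + β_P × MRP = 1.57% + 0.8359 × 9.47% = 9.49%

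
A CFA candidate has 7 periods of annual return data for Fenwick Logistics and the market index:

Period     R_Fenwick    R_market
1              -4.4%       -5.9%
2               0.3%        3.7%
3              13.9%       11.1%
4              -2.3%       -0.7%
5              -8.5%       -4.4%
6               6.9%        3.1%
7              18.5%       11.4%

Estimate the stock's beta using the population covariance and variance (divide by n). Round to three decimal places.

Mean R_i = (-4.4 + 0.3 + 13.9 − 2.3 − 8.5 + 6.9 + 18.5) / 7 = 3.4857%
Mean R_m = (-5.9 + 3.7 + 11.1 − 0.7 − 4.4 + 3.1 + 11.4) / 7 = 2.6143%
Σ(R_i − R̄_i)(R_m − R̄_m) = 388.8714  ⇒  Cov = 388.8714 / 7 = 55.5531
Σ(R_m − R̄_m)² = 283.2886  ⇒  Var(R_m) = 283.2886 / 7 = 40.4698
β = Cov / Var(R_m) = 55.5531 / 40.4698 = 1.3727

1.373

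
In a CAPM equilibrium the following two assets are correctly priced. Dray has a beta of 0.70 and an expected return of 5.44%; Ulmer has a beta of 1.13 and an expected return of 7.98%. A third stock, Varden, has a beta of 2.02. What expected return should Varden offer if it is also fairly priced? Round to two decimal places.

13.24%

MRP (SML slope) = (7.98% − 5.44%) / (1.13 − 0.70) = 2.54% / 0.43 = 5.9070%
R_f (intercept) = 5.44% − 0.70 × 5.9070% = 1.3051%
E(R_Varden) = R_f + β × MRP = 1.3051% + 2.02 × 5.9070% = 13.24%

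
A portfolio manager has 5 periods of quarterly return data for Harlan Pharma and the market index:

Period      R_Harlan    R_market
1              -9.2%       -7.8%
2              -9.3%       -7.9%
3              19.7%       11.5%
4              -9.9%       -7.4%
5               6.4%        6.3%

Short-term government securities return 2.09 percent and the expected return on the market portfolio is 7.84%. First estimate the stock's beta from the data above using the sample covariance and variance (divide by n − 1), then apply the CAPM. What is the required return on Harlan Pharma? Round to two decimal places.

10.15%

Mean R_i = (-9.2 − 9.3 + 19.7 − 9.9 + 6.4) / 5 = -0.4600%
Mean R_m = (-7.8 − 7.9 + 11.5 − 7.4 + 6.3) / 5 = -1.0600%
Σ(R_i − R̄_i)(R_m − R̄_m) = 482.9220  ⇒  Cov = 482.9220 / 4 = 120.7305
Σ(R_m − R̄_m)² = 344.3320  ⇒  Var(R_m) = 344.3320 / 4 = 86.0830
β = Cov / Var(R_m) = 120.7305 / 86.0830 = 1.4025
MRP = 7.84% − 2.09% = 5.75%
E(R) = R_f + β × MRP = 2.09% + 1.4025 × 5.75% = 10.15%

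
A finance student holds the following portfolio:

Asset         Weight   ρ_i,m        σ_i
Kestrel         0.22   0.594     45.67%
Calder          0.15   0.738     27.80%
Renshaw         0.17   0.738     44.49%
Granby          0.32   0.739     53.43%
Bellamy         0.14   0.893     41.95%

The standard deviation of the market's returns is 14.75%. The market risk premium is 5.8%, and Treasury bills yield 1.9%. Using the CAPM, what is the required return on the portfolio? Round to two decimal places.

14.68%

β_Kestrel = 0.594 × 45.67% / 14.75% = 1.8392
β_Calder = 0.738 × 27.80% / 14.75% = 1.3909
β_Renshaw = 0.738 × 44.49% / 14.75% = 2.2260
β_Granby = 0.739 × 53.43% / 14.75% = 2.6769
β_Bellamy = 0.893 × 41.95% / 14.75% = 2.5398
β_P = Σ w_i β_i = 0.22×1.8392 + 0.15×1.3909 + 0.17×2.2260 + 0.32×2.6769 + 0.14×2.5398 = 2.2039
E(R_P) = R_f + β_P × MRP = 1.9% + 2.2039 × 5.8% = 14.68%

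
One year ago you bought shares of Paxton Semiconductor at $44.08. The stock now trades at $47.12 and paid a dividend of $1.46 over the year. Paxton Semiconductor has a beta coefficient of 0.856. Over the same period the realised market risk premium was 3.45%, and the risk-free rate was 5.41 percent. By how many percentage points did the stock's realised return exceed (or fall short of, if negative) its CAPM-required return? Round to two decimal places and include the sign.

+1.85%

Realised HPR = (P1 + D1 − P0) / P0 = (47.12 + 1.46 − 44.08) / 44.08 = 4.50 / 44.08 = 10.2087%
CAPM required = R_f + β·MRP = 5.41% + 0.856 × 3.45% = 8.36320%
α = realised − required = 10.2087% − 8.36320% = +1.85%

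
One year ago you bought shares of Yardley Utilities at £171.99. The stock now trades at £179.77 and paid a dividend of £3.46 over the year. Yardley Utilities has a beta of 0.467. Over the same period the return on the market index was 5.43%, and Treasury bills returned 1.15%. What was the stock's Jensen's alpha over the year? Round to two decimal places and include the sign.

+3.39%

Realised HPR = (P1 + D1 − P0) / P0 = (179.77 + 3.46 − 171.99) / 171.99 = 11.24 / 171.99 = 6.5353%
MRP = 5.43% − 1.15% = 4.28%
CAPM required = R_f + β·MRP = 1.15% + 0.467 × 4.28% = 3.14876%
α = realised − required = 6.5353% − 3.14876% = +3.39%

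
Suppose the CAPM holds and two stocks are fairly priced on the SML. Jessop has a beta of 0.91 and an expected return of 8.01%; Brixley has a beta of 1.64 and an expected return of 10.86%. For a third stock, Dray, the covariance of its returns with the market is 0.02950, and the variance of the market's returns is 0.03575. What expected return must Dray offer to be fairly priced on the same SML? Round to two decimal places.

MRP = (10.86% − 8.01%) / (1.64 − 0.91) = 3.9041%
R_f = 8.01% − 0.91 × 3.9041% = 4.4573%
β_Dray = Cov / Var(R_m) = 0.02950 / 0.03575 = 0.8252
E(R_Dray) = R_f + β × MRP = 4.4573% + 0.8252 × 3.9041% = 7.68%

7.68%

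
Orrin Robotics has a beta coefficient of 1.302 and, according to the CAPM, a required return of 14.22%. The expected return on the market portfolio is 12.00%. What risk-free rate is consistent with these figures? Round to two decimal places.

4.65%

E(R) = R_f + β(E(R_m) − R_f) = R_f(1 − β) + β·E(R_m)
14.22% = R_f × (1 − 1.302) + 1.302 × 12.00%
14.22% = R_f × -0.302 + 15.62400%
R_f = (14.22% − 15.62400%) / -0.302 = 4.65%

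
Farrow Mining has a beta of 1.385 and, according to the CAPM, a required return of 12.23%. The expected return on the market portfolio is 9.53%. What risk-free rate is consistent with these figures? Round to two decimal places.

E(R) = R_f + β(E(R_m) − R_f) = R_f(1 − β) + β·E(R_m)
12.23% = R_f × (1 − 1.385) + 1.385 × 9.53%
12.23% = R_f × -0.385 + 13.19905%
R_f = (12.23% − 13.19905%) / -0.385 = 2.52%

2.52%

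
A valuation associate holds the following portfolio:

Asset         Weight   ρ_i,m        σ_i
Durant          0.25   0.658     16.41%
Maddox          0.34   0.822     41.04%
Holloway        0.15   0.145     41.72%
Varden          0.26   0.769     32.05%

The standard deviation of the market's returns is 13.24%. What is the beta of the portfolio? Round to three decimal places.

β_Durant = 0.658 × 16.41% / 13.24% = 0.8155
β_Maddox = 0.822 × 41.04% / 13.24% = 2.5480
β_Holloway = 0.145 × 41.72% / 13.24% = 0.4569
β_Varden = 0.769 × 32.05% / 13.24% = 1.8615
β_P = Σ w_i β_i = 0.25×0.8155 + 0.34×2.5480 + 0.15×0.4569 + 0.26×1.8615 = 1.6227

1.623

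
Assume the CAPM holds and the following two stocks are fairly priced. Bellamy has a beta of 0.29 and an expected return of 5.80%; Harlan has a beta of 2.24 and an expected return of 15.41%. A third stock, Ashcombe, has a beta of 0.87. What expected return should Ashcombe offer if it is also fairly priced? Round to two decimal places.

MRP (SML slope) = (15.41% − 5.80%) / (2.24 − 0.29) = 9.61% / 1.95 = 4.9282%
R_f (intercept) = 5.80% − 0.29 × 4.9282% = 4.3708%
E(R_Ashcombe) = R_f + β × MRP = 4.3708% + 0.87 × 4.9282% = 8.66%

8.66%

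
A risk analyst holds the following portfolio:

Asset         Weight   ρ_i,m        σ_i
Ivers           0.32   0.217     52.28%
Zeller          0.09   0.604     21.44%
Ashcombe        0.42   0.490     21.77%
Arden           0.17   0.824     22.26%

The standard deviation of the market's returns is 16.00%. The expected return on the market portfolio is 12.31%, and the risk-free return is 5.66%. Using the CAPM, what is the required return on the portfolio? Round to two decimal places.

β_Ivers = 0.217 × 52.28% / 16.00% = 0.7090
β_Zeller = 0.604 × 21.44% / 16.00% = 0.8094
β_Ashcombe = 0.490 × 21.77% / 16.00% = 0.6667
β_Arden = 0.824 × 22.26% / 16.00% = 1.1464
β_P = Σ w_i β_i = 0.32×0.7090 + 0.09×0.8094 + 0.42×0.6667 + 0.17×1.1464 = 0.7746
MRP = 12.31% − 5.66% = 6.65%
E(R_P) = R_f + β_P × MRP = 5.66% + 0.7746 × 6.65% = 10.81%

10.81%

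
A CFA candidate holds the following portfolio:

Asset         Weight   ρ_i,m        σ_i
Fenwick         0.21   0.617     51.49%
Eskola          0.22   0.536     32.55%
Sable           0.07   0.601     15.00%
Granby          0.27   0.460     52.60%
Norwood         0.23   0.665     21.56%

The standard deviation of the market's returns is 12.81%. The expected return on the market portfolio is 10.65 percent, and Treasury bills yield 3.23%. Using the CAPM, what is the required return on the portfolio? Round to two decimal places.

β_Fenwick = 0.617 × 51.49% / 12.81% = 2.4800
β_Eskola = 0.536 × 32.55% / 12.81% = 1.3620
β_Sable = 0.601 × 15.00% / 12.81% = 0.7037
β_Granby = 0.460 × 52.60% / 12.81% = 1.8888
β_Norwood = 0.665 × 21.56% / 12.81% = 1.1192
β_P = Σ w_i β_i = 0.21×2.4800 + 0.22×1.3620 + 0.07×0.7037 + 0.27×1.8888 + 0.23×1.1192 = 1.6371
MRP = 10.65% − 3.23% = 7.42%
E(R_P) = R_f + β_P × MRP = 3.23% + 1.6371 × 7.42% = 15.38%

15.38%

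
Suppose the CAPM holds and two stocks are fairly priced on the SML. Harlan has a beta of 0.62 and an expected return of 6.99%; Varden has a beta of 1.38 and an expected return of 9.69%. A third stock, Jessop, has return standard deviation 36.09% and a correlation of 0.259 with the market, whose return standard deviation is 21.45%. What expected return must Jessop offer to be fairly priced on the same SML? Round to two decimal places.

6.34%

MRP = (9.69% − 6.99%) / (1.38 − 0.62) = 3.5526%
R_f = 6.99% − 0.62 × 3.5526% = 4.7874%
β_Jessop = ρ·σ_i/σ_m = 0.259 × 36.09 / 21.45 = 0.4358
E(R_Jessop) = R_f + β × MRP = 4.7874% + 0.4358 × 3.5526% = 6.34%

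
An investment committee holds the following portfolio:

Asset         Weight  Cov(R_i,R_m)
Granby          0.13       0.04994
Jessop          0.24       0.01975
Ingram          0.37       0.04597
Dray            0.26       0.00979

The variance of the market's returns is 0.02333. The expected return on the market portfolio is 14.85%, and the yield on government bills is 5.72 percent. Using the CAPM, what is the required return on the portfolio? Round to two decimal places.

β_Granby = 0.04994 / 0.02333 = 2.1406
β_Jessop = 0.01975 / 0.02333 = 0.8465
β_Ingram = 0.04597 / 0.02333 = 1.9704
β_Dray = 0.00979 / 0.02333 = 0.4196
β_P = Σ w_i β_i = 0.13×2.1406 + 0.24×0.8465 + 0.37×1.9704 + 0.26×0.4196 = 1.3196
MRP = 14.85% − 5.72% = 9.13%
E(R_P) = R_f + β_P × MRP = 5.72% + 1.3196 × 9.13% = 17.77%

17.77%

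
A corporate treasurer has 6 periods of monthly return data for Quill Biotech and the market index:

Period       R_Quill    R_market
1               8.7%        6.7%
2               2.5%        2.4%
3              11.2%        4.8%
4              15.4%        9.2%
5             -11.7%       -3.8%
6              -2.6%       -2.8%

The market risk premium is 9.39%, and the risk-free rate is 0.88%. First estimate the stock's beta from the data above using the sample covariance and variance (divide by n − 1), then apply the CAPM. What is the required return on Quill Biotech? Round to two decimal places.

18.02%

Mean R_i = (8.7 + 2.5 + 11.2 + 15.4 − 11.7 − 2.6) / 6 = 3.9167%
Mean R_m = (6.7 + 2.4 + 4.8 + 9.2 − 3.8 − 2.8) / 6 = 2.7500%
Σ(R_i − R̄_i)(R_m − R̄_m) = 246.8450  ⇒  Cov = 246.8450 / 5 = 49.3690
Σ(R_m − R̄_m)² = 135.2350  ⇒  Var(R_m) = 135.2350 / 5 = 27.0470
β = Cov / Var(R_m) = 49.3690 / 27.0470 = 1.8253
E(R) = R_f + β × MRP = 0.88% + 1.8253 × 9.39% = 18.02%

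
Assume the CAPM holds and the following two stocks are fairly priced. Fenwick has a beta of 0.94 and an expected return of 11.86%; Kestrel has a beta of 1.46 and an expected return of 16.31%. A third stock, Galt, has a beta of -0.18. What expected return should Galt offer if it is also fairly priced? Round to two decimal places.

MRP (SML slope) = (16.31% − 11.86%) / (1.46 − 0.94) = 4.45% / 0.52 = 8.5577%
R_f (intercept) = 11.86% − 0.94 × 8.5577% = 3.8158%
E(R_Galt) = R_f + β × MRP = 3.8158% + -0.18 × 8.5577% = 2.28%

2.28%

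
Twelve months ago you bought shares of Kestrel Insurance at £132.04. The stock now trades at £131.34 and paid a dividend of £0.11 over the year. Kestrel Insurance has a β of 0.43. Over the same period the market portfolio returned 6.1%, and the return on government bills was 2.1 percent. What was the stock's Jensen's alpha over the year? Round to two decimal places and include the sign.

Realised HPR = (P1 + D1 − P0) / P0 = (131.34 + 0.11 − 132.04) / 132.04 = -0.59 / 132.04 = -0.4468%
MRP = 6.1% − 2.1% = 4.00%
CAPM required = R_f + β·MRP = 2.1% + 0.43 × 4.0% = 3.8200%
α = realised − required = -0.4468% − 3.8200% = -4.27%

-4.27%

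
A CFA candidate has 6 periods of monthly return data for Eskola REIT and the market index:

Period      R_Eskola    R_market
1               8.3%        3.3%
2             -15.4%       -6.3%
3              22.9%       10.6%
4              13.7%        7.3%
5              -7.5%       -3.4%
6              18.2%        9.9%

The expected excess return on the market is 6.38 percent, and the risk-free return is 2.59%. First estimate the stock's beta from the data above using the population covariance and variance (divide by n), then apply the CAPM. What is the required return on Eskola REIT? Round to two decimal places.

Mean R_i = (8.3 − 15.4 + 22.9 + 13.7 − 7.5 + 18.2) / 6 = 6.7000%
Mean R_m = (3.3 − 6.3 + 10.6 + 7.3 − 3.4 + 9.9) / 6 = 3.5667%
Σ(R_i − R̄_i)(R_m − R̄_m) = 529.4600  ⇒  Cov = 529.4600 / 6 = 88.2433
Σ(R_m − R̄_m)² = 249.4733  ⇒  Var(R_m) = 249.4733 / 6 = 41.5789
β = Cov / Var(R_m) = 88.2433 / 41.5789 = 2.1223
E(R) = R_f + β × MRP = 2.59% + 2.1223 × 6.38% = 16.13%

16.13%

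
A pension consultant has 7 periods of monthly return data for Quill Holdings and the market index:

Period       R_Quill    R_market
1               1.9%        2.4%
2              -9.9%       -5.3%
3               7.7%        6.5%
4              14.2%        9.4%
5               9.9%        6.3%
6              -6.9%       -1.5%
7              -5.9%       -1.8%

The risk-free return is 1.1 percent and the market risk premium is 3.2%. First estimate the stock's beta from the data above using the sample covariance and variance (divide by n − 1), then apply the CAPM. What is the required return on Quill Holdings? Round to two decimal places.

Mean R_i = (1.9 − 9.9 + 7.7 + 14.2 + 9.9 − 6.9 − 5.9) / 7 = 1.5714%
Mean R_m = (2.4 − 5.3 + 6.5 + 9.4 + 6.3 − 1.5 − 1.8) / 7 = 2.2857%
Σ(R_i − R̄_i)(R_m − R̄_m) = 298.7571  ⇒  Cov = 298.7571 / 6 = 49.7929
Σ(R_m − R̄_m)² = 173.0686  ⇒  Var(R_m) = 173.0686 / 6 = 28.8448
β = Cov / Var(R_m) = 49.7929 / 28.8448 = 1.7262
E(R) = R_f + β × MRP = 1.1% + 1.7262 × 3.2% = 6.62%

6.62%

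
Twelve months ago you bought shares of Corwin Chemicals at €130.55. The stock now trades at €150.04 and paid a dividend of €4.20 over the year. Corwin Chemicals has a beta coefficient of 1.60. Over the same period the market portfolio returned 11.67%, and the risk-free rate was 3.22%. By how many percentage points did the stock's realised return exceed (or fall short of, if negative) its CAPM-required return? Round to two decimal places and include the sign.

+1.41%

Realised HPR = (P1 + D1 − P0) / P0 = (150.04 + 4.20 − 130.55) / 130.55 = 23.69 / 130.55 = 18.1463%
MRP = 11.67% − 3.22% = 8.45%
CAPM required = R_f + β·MRP = 3.22% + 1.60 × 8.45% = 16.7400%
α = realised − required = 18.1463% − 16.7400% = +1.41%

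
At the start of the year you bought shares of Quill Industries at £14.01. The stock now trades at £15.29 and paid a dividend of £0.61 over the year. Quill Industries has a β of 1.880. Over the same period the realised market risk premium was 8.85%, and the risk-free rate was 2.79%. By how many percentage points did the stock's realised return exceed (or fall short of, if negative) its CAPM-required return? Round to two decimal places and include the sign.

Realised HPR = (P1 + D1 − P0) / P0 = (15.29 + 0.61 − 14.01) / 14.01 = 1.89 / 14.01 = 13.4904%
CAPM required = R_f + β·MRP = 2.79% + 1.880 × 8.85% = 19.42800%
α = realised − required = 13.4904% − 19.42800% = -5.94%

-5.94%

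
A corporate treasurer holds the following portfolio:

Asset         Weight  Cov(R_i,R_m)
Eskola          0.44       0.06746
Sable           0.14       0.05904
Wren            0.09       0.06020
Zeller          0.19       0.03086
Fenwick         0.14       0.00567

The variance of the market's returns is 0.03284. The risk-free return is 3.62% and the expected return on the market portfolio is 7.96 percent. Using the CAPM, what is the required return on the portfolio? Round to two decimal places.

10.23%

β_Eskola = 0.06746 / 0.03284 = 2.0542
β_Sable = 0.05904 / 0.03284 = 1.7978
β_Wren = 0.06020 / 0.03284 = 1.8331
β_Zeller = 0.03086 / 0.03284 = 0.9397
β_Fenwick = 0.00567 / 0.03284 = 0.1727
β_P = Σ w_i β_i = 0.44×2.0542 + 0.14×1.7978 + 0.09×1.8331 + 0.19×0.9397 + 0.14×0.1727 = 1.5232
MRP = 7.96% − 3.62% = 4.34%
E(R_P) = R_f + β_P × MRP = 3.62% + 1.5232 × 4.34% = 10.23%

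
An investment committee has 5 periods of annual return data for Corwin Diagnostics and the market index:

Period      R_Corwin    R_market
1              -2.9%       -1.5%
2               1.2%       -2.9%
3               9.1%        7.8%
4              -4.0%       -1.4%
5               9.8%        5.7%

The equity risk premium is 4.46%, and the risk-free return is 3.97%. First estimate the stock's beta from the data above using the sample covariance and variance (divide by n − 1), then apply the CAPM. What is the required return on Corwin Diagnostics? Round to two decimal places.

Mean R_i = (-2.9 + 1.2 + 9.1 − 4.0 + 9.8) / 5 = 2.6400%
Mean R_m = (-1.5 − 2.9 + 7.8 − 1.4 + 5.7) / 5 = 1.5400%
Σ(R_i − R̄_i)(R_m − R̄_m) = 112.9820  ⇒  Cov = 112.9820 / 4 = 28.2455
Σ(R_m − R̄_m)² = 94.0920  ⇒  Var(R_m) = 94.0920 / 4 = 23.5230
β = Cov / Var(R_m) = 28.2455 / 23.5230 = 1.2008
E(R) = R_f + β × MRP = 3.97% + 1.2008 × 4.46% = 9.33%

9.33%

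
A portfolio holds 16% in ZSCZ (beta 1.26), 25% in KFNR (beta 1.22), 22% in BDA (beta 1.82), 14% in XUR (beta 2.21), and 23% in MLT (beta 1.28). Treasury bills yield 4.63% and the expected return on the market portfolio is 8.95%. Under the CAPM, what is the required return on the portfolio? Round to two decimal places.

β_P = Σ w_i β_i = 0.16×1.26 + 0.25×1.22 + 0.22×1.82 + 0.14×2.21 + 0.23×1.28 = 1.5108
MRP = 8.95% − 4.63% = 4.32%
E(R_P) = R_f + β_P × MRP = 4.63% + 1.5108 × 4.32% = 11.16%

11.16%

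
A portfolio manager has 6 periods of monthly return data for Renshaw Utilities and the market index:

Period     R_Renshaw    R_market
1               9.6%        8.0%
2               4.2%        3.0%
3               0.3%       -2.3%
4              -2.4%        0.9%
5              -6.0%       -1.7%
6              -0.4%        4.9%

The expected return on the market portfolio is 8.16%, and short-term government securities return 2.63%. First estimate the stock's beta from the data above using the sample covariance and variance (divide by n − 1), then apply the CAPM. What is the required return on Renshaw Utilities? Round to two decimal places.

8.50%

Mean R_i = (9.6 + 4.2 + 0.3 − 2.4 − 6.0 − 0.4) / 6 = 0.8833%
Mean R_m = (8.0 + 3.0 − 2.3 + 0.9 − 1.7 + 4.9) / 6 = 2.1333%
Σ(R_i − R̄_i)(R_m − R̄_m) = 83.4833  ⇒  Cov = 83.4833 / 5 = 16.6967
Σ(R_m − R̄_m)² = 78.6933  ⇒  Var(R_m) = 78.6933 / 5 = 15.7387
β = Cov / Var(R_m) = 16.6967 / 15.7387 = 1.0609
MRP = 8.16% − 2.63% = 5.53%
E(R) = R_f + β × MRP = 2.63% + 1.0609 × 5.53% = 8.50%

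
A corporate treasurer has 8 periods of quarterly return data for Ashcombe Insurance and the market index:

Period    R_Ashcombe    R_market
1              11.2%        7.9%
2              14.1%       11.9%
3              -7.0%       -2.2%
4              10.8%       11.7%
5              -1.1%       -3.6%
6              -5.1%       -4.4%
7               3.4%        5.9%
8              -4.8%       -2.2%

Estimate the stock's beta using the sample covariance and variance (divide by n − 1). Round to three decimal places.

Mean R_i = (11.2 + 14.1 − 7.0 + 10.8 − 1.1 − 5.1 + 3.4 − 4.8) / 8 = 2.6875%
Mean R_m = (7.9 + 11.9 − 2.2 + 11.7 − 3.6 − 4.4 + 5.9 − 2.2) / 8 = 3.1250%
Σ(R_i − R̄_i)(R_m − R̄_m) = 387.8625  ⇒  Cov = 387.8625 / 7 = 55.4089
Σ(R_m − R̄_m)² = 339.5950  ⇒  Var(R_m) = 339.5950 / 7 = 48.5136
β = Cov / Var(R_m) = 55.4089 / 48.5136 = 1.1421

1.142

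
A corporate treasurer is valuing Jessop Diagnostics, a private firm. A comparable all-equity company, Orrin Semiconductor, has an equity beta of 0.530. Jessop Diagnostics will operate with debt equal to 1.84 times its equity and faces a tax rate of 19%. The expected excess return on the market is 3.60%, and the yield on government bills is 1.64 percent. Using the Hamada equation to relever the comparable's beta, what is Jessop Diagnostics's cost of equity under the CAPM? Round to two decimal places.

6.39%

β_L = β_U × [1 + (1 − t)(D/E)] = 0.530 × [1 + (1 − 0.19) × 1.84]
    = 0.530 × [1 + 0.81 × 1.84] = 0.530 × 2.4904 = 1.3199
E(R) = R_f + β_L × MRP = 1.64% + 1.3199 × 3.60% = 6.39%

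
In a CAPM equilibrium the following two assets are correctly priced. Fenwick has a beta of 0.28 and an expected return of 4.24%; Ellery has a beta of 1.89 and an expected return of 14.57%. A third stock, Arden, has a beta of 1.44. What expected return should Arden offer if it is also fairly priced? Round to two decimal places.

11.68%

MRP (SML slope) = (14.57% − 4.24%) / (1.89 − 0.28) = 10.33% / 1.61 = 6.4161%
R_f (intercept) = 4.24% − 0.28 × 6.4161% = 2.4435%
E(R_Arden) = R_f + β × MRP = 2.4435% + 1.44 × 6.4161% = 11.68%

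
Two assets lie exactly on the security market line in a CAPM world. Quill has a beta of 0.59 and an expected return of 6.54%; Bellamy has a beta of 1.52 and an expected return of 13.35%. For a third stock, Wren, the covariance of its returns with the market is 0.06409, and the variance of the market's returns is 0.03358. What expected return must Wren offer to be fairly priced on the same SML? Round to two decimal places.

MRP = (13.35% − 6.54%) / (1.52 − 0.59) = 7.3226%
R_f = 6.54% − 0.59 × 7.3226% = 2.2197%
β_Wren = Cov / Var(R_m) = 0.06409 / 0.03358 = 1.9086
E(R_Wren) = R_f + β × MRP = 2.2197% + 1.9086 × 7.3226% = 16.20%

16.20%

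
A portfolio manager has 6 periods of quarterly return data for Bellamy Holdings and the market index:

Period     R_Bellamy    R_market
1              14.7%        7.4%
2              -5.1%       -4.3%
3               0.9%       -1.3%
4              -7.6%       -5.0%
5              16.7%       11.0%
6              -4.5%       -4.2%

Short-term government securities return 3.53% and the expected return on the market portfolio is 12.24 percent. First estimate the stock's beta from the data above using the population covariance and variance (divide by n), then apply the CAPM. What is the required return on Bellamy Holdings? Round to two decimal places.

16.83%

Mean R_i = (14.7 − 5.1 + 0.9 − 7.6 + 16.7 − 4.5) / 6 = 2.5167%
Mean R_m = (7.4 − 4.3 − 1.3 − 5.0 + 11.0 − 4.2) / 6 = 0.6000%
Σ(R_i − R̄_i)(R_m − R̄_m) = 361.0800  ⇒  Cov = 361.0800 / 6 = 60.1800
Σ(R_m − R̄_m)² = 236.4200  ⇒  Var(R_m) = 236.4200 / 6 = 39.4033
β = Cov / Var(R_m) = 60.1800 / 39.4033 = 1.5273
MRP = 12.24% − 3.53% = 8.71%
E(R) = R_f + β × MRP = 3.53% + 1.5273 × 8.71% = 16.83%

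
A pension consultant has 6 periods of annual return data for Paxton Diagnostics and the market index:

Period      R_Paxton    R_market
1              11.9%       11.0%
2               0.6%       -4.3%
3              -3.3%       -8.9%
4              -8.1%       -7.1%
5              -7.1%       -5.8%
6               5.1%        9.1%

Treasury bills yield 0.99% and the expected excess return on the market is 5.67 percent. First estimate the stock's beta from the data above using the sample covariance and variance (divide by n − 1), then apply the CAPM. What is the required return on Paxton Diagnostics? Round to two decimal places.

Mean R_i = (11.9 + 0.6 − 3.3 − 8.1 − 7.1 + 5.1) / 6 = -0.1500%
Mean R_m = (11.0 − 4.3 − 8.9 − 7.1 − 5.8 + 9.1) / 6 = -1.0000%
Σ(R_i − R̄_i)(R_m − R̄_m) = 301.8900  ⇒  Cov = 301.8900 / 5 = 60.3780
Σ(R_m − R̄_m)² = 379.5600  ⇒  Var(R_m) = 379.5600 / 5 = 75.9120
β = Cov / Var(R_m) = 60.3780 / 75.9120 = 0.7954
E(R) = R_f + β × MRP = 0.99% + 0.7954 × 5.67% = 5.50%

5.50%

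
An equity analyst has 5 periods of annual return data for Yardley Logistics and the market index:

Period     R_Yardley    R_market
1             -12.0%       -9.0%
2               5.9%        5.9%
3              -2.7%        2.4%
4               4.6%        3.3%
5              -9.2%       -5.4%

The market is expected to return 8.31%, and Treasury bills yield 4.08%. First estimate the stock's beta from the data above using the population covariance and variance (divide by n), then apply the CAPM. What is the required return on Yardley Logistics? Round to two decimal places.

9.20%

Mean R_i = (-12.0 + 5.9 − 2.7 + 4.6 − 9.2) / 5 = -2.6800%
Mean R_m = (-9.0 + 5.9 + 2.4 + 3.3 − 5.4) / 5 = -0.5600%
Σ(R_i − R̄_i)(R_m − R̄_m) = 193.6860  ⇒  Cov = 193.6860 / 5 = 38.7372
Σ(R_m − R̄_m)² = 160.0520  ⇒  Var(R_m) = 160.0520 / 5 = 32.0104
β = Cov / Var(R_m) = 38.7372 / 32.0104 = 1.2101
MRP = 8.31% − 4.08% = 4.23%
E(R) = R_f + β × MRP = 4.08% + 1.2101 × 4.23% = 9.20%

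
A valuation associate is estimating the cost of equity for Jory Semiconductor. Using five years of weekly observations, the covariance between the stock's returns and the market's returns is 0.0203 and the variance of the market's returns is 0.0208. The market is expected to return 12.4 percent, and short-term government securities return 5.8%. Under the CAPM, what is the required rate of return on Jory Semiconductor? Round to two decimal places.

β = Cov(R_i, R_m) / Var(R_m) = 0.0203 / 0.0208 = 0.9760
MRP = 12.4% − 5.8% = 6.60%
E(R) = R_f + β × MRP = 5.8% + 0.9760 × 6.6% = 12.24%

12.24%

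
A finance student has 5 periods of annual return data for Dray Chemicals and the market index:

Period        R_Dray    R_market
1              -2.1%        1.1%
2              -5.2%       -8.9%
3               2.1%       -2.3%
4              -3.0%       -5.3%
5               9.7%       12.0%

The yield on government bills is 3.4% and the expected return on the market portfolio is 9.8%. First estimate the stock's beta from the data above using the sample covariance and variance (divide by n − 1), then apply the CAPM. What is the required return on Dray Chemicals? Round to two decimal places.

7.72%

Mean R_i = (-2.1 − 5.2 + 2.1 − 3.0 + 9.7) / 5 = 0.3000%
Mean R_m = (1.1 − 8.9 − 2.3 − 5.3 + 12.0) / 5 = -0.6800%
Σ(R_i − R̄_i)(R_m − R̄_m) = 172.4600  ⇒  Cov = 172.4600 / 4 = 43.1150
Σ(R_m − R̄_m)² = 255.4880  ⇒  Var(R_m) = 255.4880 / 4 = 63.8720
β = Cov / Var(R_m) = 43.1150 / 63.8720 = 0.6750
MRP = 9.8% − 3.4% = 6.40%
E(R) = R_f + β × MRP = 3.4% + 0.6750 × 6.4% = 7.72%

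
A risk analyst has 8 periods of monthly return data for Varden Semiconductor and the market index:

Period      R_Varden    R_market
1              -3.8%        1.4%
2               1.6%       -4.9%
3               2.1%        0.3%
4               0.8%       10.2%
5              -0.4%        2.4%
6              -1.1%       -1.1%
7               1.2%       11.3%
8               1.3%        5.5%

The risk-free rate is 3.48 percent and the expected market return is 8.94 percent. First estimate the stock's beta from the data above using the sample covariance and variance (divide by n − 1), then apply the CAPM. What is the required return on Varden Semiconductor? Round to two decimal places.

3.76%

Mean R_i = (-3.8 + 1.6 + 2.1 + 0.8 − 0.4 − 1.1 + 1.2 + 1.3) / 8 = 0.2125%
Mean R_m = (1.4 − 4.9 + 0.3 + 10.2 + 2.4 − 1.1 + 11.3 + 5.5) / 8 = 3.1375%
Σ(R_i − R̄_i)(R_m − R̄_m) = 11.2563  ⇒  Cov = 11.2563 / 7 = 1.6080
Σ(R_m − R̄_m)² = 216.2588  ⇒  Var(R_m) = 216.2588 / 7 = 30.8941
β = Cov / Var(R_m) = 1.6080 / 30.8941 = 0.0520
MRP = 8.94% − 3.48% = 5.46%
E(R) = R_f + β × MRP = 3.48% + 0.0520 × 5.46% = 3.76%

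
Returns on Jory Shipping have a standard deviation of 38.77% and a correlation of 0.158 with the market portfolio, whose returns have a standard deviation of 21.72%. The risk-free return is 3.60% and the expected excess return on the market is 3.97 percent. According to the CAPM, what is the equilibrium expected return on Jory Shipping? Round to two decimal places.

4.72%

β = ρ × σ_i / σ_m = 0.158 × 38.77% / 21.72% = 0.2820
E(R) = 3.60% + 0.2820 × 3.97% = 4.72%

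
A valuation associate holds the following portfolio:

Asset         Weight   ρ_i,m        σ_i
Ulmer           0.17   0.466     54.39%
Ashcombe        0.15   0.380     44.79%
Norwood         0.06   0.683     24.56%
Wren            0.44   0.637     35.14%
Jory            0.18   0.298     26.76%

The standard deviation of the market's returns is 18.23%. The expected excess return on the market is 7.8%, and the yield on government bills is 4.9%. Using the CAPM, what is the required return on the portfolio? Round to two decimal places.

13.09%

β_Ulmer = 0.466 × 54.39% / 18.23% = 1.3903
β_Ashcombe = 0.380 × 44.79% / 18.23% = 0.9336
β_Norwood = 0.683 × 24.56% / 18.23% = 0.9202
β_Wren = 0.637 × 35.14% / 18.23% = 1.2279
β_Jory = 0.298 × 26.76% / 18.23% = 0.4374
β_P = Σ w_i β_i = 0.17×1.3903 + 0.15×0.9336 + 0.06×0.9202 + 0.44×1.2279 + 0.18×0.4374 = 1.0506
E(R_P) = R_f + β_P × MRP = 4.9% + 1.0506 × 7.8% = 13.09%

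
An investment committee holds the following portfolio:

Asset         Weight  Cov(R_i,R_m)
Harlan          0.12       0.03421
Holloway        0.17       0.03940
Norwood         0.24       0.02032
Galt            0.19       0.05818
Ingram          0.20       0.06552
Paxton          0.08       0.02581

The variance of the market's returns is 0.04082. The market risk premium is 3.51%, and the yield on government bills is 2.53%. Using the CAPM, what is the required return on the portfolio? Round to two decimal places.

6.13%

β_Harlan = 0.03421 / 0.04082 = 0.8381
β_Holloway = 0.03940 / 0.04082 = 0.9652
β_Norwood = 0.02032 / 0.04082 = 0.4978
β_Galt = 0.05818 / 0.04082 = 1.4253
β_Ingram = 0.06552 / 0.04082 = 1.6051
β_Paxton = 0.02581 / 0.04082 = 0.6323
β_P = Σ w_i β_i = 0.12×0.8381 + 0.17×0.9652 + 0.24×0.4978 + 0.19×1.4253 + 0.20×1.6051 + 0.08×0.6323 = 1.0265
E(R_P) = R_f + β_P × MRP = 2.53% + 1.0265 × 3.51% = 6.13%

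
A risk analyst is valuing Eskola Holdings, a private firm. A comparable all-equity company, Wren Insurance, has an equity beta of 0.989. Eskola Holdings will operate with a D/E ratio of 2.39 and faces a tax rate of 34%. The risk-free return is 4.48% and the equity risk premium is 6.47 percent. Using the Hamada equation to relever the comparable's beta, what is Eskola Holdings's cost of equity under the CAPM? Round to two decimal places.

β_L = β_U × [1 + (1 − t)(D/E)] = 0.989 × [1 + (1 − 0.34) × 2.39]
    = 0.989 × [1 + 0.66 × 2.39] = 0.989 × 2.5774 = 2.5490
E(R) = R_f + β_L × MRP = 4.48% + 2.5490 × 6.47% = 20.97%

20.97%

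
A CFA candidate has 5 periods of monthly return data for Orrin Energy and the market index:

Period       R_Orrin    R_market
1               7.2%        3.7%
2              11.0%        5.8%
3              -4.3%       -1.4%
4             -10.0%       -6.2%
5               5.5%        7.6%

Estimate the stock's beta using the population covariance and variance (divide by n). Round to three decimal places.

1.431

Mean R_i = (7.2 + 11.0 − 4.3 − 10.0 + 5.5) / 5 = 1.8800%
Mean R_m = (3.7 + 5.8 − 1.4 − 6.2 + 7.6) / 5 = 1.9000%
Σ(R_i − R̄_i)(R_m − R̄_m) = 182.4000  ⇒  Cov = 182.4000 / 5 = 36.4800
Σ(R_m − R̄_m)² = 127.4400  ⇒  Var(R_m) = 127.4400 / 5 = 25.4880
β = Cov / Var(R_m) = 36.4800 / 25.4880 = 1.4313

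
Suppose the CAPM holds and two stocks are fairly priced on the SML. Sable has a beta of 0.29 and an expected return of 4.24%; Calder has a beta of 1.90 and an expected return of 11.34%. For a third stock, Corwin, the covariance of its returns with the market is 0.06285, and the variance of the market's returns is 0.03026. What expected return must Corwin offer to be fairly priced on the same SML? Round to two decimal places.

12.12%

MRP = (11.34% − 4.24%) / (1.90 − 0.29) = 4.4099%
R_f = 4.24% − 0.29 × 4.4099% = 2.9611%
β_Corwin = Cov / Var(R_m) = 0.06285 / 0.03026 = 2.0770
E(R_Corwin) = R_f + β × MRP = 2.9611% + 2.0770 × 4.4099% = 12.12%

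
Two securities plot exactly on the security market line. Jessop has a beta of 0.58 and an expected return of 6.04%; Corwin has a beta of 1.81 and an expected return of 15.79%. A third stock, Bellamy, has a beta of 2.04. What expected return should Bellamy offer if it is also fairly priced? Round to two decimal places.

17.61%

MRP (SML slope) = (15.79% − 6.04%) / (1.81 − 0.58) = 9.75% / 1.23 = 7.9268%
R_f (intercept) = 6.04% − 0.58 × 7.9268% = 1.4425%
E(R_Bellamy) = R_f + β × MRP = 1.4425% + 2.04 × 7.9268% = 17.61%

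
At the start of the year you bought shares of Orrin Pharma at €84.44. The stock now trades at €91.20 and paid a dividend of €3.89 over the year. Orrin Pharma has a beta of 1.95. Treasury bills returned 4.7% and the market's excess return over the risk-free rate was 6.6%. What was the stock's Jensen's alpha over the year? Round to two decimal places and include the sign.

Realised HPR = (P1 + D1 − P0) / P0 = (91.20 + 3.89 − 84.44) / 84.44 = 10.65 / 84.44 = 12.6125%
CAPM required = R_f + β·MRP = 4.7% + 1.95 × 6.6% = 17.5700%
α = realised − required = 12.6125% − 17.5700% = -4.96%

-4.96%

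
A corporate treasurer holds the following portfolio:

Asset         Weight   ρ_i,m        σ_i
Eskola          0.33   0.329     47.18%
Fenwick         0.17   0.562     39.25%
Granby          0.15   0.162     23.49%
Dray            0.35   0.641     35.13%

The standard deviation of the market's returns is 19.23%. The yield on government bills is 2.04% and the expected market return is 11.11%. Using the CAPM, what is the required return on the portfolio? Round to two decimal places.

10.21%

β_Eskola = 0.329 × 47.18% / 19.23% = 0.8072
β_Fenwick = 0.562 × 39.25% / 19.23% = 1.1471
β_Granby = 0.162 × 23.49% / 19.23% = 0.1979
β_Dray = 0.641 × 35.13% / 19.23% = 1.1710
β_P = Σ w_i β_i = 0.33×0.8072 + 0.17×1.1471 + 0.15×0.1979 + 0.35×1.1710 = 0.9009
MRP = 11.11% − 2.04% = 9.07%
E(R_P) = R_f + β_P × MRP = 2.04% + 0.9009 × 9.07% = 10.21%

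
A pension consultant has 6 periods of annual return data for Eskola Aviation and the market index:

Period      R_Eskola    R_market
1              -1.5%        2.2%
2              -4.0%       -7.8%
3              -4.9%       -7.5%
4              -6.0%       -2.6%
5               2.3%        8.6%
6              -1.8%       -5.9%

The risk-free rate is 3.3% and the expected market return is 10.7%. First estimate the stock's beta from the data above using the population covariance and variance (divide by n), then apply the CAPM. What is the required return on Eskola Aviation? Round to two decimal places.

5.99%

Mean R_i = (-1.5 − 4.0 − 4.9 − 6.0 + 2.3 − 1.8) / 6 = -2.6500%
Mean R_m = (2.2 − 7.8 − 7.5 − 2.6 + 8.6 − 5.9) / 6 = -2.1667%
Σ(R_i − R̄_i)(R_m − R̄_m) = 76.2000  ⇒  Cov = 76.2000 / 6 = 12.7000
Σ(R_m − R̄_m)² = 209.2933  ⇒  Var(R_m) = 209.2933 / 6 = 34.8822
β = Cov / Var(R_m) = 12.7000 / 34.8822 = 0.3641
MRP = 10.7% − 3.3% = 7.40%
E(R) = R_f + β × MRP = 3.3% + 0.3641 × 7.4% = 5.99%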